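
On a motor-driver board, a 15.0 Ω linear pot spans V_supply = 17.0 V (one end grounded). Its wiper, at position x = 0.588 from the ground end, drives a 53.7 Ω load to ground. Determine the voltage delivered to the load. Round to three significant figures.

The pot divides into 6.180 Ω above the wiper and 8.820 Ω below.
Lower segment in parallel with the load: 8.820 ‖ 53.7 = 7.576 Ω.
Then V_out = V_supply · 7.576/(6.180 + 7.576) = 9.362 V.

V_out ≈ 9.36 V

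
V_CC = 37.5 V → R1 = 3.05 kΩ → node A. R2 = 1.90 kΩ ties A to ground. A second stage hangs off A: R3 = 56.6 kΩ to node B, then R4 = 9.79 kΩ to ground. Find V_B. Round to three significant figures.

V_B ≈ 2.09 V

Looking into the second stage from A: R3 + R4 = 66.39 kΩ appears in parallel with R2.
R2 ‖ (R3+R4) = 1.847 kΩ.
V_A = 37.5 × 1.847/(3.05 + 1.847) = 14.14 V.
Stage 2 is unloaded, so V_B = V_A · R4/(R3+R4) = 14.14 × 9.79/66.39 = 2.086 V.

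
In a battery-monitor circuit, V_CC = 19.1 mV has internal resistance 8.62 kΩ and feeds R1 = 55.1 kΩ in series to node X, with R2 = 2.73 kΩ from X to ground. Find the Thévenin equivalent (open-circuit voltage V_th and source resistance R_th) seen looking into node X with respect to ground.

R1' = 8.62 + 55.1 = 63.72 kΩ (source resistance + R1).
With X open, the divider is unloaded: V_th = 19.1 × 2.73/66.45 = 0.7847 mV.
Looking into X with the source shorted: R_th = R1'·R2/(R1'+R2) = 63.72 × 2.73/66.45 = 2.618 kΩ.

V_th ≈ 0.785 mV, R_th ≈ 2.62 kΩ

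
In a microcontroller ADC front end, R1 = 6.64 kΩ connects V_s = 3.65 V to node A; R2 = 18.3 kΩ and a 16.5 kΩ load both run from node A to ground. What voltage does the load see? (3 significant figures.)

R2 ‖ R_L = (18.3 × 16.5)/(18.3 + 16.5) = 8.677 kΩ.
Now apply the divider: V_out = 3.65 × 0.5665 = 2.068 V.
(Unloaded it would be 2.68 V; the load pulls it down.)

V_out ≈ 2.07 V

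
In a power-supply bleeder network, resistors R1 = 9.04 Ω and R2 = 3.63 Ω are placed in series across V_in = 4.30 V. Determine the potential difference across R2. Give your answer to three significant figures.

V ≈ 1.23 V

Series total: ΣR = 9.04 + 3.63 = 12.67 Ω.
Voltage divider: V = V_in · (3.630 / 12.67) = 4.30 × 0.2865 = 1.232 V.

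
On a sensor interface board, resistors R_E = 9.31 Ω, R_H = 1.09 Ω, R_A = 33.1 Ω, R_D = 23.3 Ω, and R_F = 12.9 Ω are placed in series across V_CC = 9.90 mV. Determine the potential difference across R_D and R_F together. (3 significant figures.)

V ≈ 4.50 mV

Series total: ΣR = 9.31 + 1.09 + 33.1 + 23.3 + 12.9 = 79.70 Ω.
R_{R_D..R_F} = 23.3 + 12.9 = 36.20 Ω.
By the voltage-divider rule, V = 9.90 × 36.20/79.70 = 4.497 mV.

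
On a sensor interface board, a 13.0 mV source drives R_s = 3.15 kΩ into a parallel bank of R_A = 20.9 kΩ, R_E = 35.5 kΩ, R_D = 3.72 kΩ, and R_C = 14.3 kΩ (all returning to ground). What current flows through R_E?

Parallel bank: R_p = 1/(1/20.9 + 1/35.5 + 1/3.72 + 1/14.3) = 2.411 kΩ.
V_A = 13.0 × 2.411/5.561 = 5.636 mV.
I(R_E) = V_A / R_E = 5.636/35.5 = 0.1588 µA.

I ≈ 0.159 µA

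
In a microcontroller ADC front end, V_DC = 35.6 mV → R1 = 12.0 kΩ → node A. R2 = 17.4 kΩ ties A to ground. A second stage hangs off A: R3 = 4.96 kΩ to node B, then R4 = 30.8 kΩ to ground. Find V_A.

V_A ≈ 17.6 mV

Node A sees R2 in parallel with the series input of stage 2, R3 + R4 = 35.76 kΩ.
Effective lower resistance at A: R2 ‖ 35.76 = 11.70 kΩ.
So V_A = 35.6 × 0.4938 = 17.58 mV.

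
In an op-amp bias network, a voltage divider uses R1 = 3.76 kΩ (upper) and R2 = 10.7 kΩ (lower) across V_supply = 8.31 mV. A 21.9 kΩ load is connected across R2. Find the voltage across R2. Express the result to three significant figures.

V_out ≈ 5.46 mV

R2 ‖ R_L = (10.7 × 21.9)/(10.7 + 21.9) = 7.188 kΩ.
Now apply the divider: V_out = 8.31 × 0.6566 = 5.456 mV.
(Unloaded it would be 6.15 mV; the load pulls it down.)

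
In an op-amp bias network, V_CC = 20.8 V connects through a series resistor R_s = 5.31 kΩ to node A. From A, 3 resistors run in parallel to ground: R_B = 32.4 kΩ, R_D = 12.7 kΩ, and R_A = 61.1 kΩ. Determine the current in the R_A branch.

I ≈ 0.204 mA

Combine the parallel branches: R_p = (1/32.4 + 1/12.7 + 1/61.1)⁻¹ = 7.938 kΩ.
V_A by voltage divider: V_A = 20.8 × 7.938/(5.31 + 7.938) = 12.46 V.
I(R_A) = V_A / R_A = 12.46/61.1 = 0.2040 mA.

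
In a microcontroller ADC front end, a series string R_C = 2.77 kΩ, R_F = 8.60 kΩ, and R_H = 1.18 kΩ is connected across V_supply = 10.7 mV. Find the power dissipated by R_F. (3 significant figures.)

ΣR = 12.55 kΩ → I = 10.7/12.55 = 0.8526 µA.
V(R_F) = I·R = 7.332 mV; P = V·I = 7.332 × 0.8526 = 6.251 nW.

P ≈ 6.25 nW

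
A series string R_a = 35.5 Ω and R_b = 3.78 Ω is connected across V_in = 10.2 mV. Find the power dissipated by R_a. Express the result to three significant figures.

The common current is I = 10.2/39.28 = 0.2597 mA.
P = I²R = 0.06743 × 35.5 = 2.394 µW.

P ≈ 2.39 µW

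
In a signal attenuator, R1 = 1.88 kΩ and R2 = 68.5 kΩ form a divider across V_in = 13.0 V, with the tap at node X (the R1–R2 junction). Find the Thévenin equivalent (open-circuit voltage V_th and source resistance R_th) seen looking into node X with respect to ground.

Open-circuit (no load on X): V_th = V_in · R2/(R1 + R2) = 13.0 × 68.5/(1.880 + 68.5) = 12.65 V.
With V_in suppressed (replaced by a short), R_th = R1 ‖ R2 = (1.880 × 68.5)/(1.880 + 68.5) = 1.830 kΩ.

V_th ≈ 12.7 V, R_th ≈ 1.83 kΩ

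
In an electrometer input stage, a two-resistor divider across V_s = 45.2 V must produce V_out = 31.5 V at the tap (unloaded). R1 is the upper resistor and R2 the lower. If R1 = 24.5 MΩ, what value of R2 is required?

R2 ≈ 56.3 MΩ

Required fraction k = V_out/V_s = 0.6969.
R2 = R1 · 0.6969/(1 − 0.6969) = 56.33 MΩ.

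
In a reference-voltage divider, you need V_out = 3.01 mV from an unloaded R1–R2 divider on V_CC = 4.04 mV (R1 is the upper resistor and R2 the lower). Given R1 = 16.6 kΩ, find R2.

R2 ≈ 48.5 kΩ

Required fraction k = V_out/V_CC = 0.7450.
So R2 = R1 · V_out/(V_CC − V_out) = 16.6 × 3.01/(4.04 − 3.01) = 16.6 × 2.922 = 48.51 kΩ.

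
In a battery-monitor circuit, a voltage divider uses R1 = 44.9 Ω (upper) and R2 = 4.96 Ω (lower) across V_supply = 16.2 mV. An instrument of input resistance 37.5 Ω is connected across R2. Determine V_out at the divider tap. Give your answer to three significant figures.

R2 ‖ R_L = (4.96 × 37.5)/(4.96 + 37.5) = 4.381 Ω.
Now apply the divider: V_out = 16.2 × 0.08889 = 1.440 mV.
(Unloaded it would be 1.61 mV; the load pulls it down.)

V_out ≈ 1.44 mV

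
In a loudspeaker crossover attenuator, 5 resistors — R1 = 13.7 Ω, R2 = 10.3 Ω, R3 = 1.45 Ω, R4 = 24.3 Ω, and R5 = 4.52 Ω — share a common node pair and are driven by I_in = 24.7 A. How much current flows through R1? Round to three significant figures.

Conductances: ΣG = 1/13.7 + 1/10.3 + 1/1.45 + 1/24.3 + 1/4.52 = 1.122 (1/Ω).
By the current-divider rule, I = I_in · G_k/ΣG = 24.7 × 0.06505 = 1.607 A.

I ≈ 1.61 A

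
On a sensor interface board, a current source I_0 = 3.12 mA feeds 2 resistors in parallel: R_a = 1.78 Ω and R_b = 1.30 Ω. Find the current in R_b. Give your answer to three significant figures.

Two-branch current divider: I_k = I_0 · R_other/(R_1 + R_2).
I(R_b) = 3.12 × 1.78/(1.78 + 1.30) = 3.12 × 0.5779 = 1.803 mA.

I ≈ 1.80 mA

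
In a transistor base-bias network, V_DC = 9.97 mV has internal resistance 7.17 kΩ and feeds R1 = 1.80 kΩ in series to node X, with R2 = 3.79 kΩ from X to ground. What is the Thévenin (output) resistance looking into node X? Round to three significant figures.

R_th ≈ 2.66 kΩ

R1' = 7.17 + 1.80 = 8.970 kΩ (source resistance + R1).
Looking into X with the source shorted: R_th = R1'·R2/(R1'+R2) = 8.970 × 3.79/12.76 = 2.664 kΩ.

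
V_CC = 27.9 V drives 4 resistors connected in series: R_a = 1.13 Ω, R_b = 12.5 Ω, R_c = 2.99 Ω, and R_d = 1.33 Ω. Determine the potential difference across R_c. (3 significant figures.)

V ≈ 4.65 V

Total series resistance ΣR = 1.13 + 12.5 + 2.99 + 1.33 = 17.95 Ω.
Voltage divider: V = V_CC · (2.990 / 17.95) = 27.9 × 0.1666 = 4.647 V.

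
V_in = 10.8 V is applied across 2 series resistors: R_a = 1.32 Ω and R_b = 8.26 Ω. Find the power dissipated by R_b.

P ≈ 10.5 W

The common current is I = 10.8/9.580 = 1.127 A.
V(R_b) = I·R = 9.312 V; P = V·I = 9.312 × 1.127 = 10.50 W.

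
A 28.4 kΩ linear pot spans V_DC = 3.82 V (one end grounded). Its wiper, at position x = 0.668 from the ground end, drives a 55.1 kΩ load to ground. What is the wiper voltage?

V_out ≈ 2.29 V

Lower segment x·R_p = 18.97 kΩ; upper segment (1−x)·R_p = 9.429 kΩ.
(x·R_p) ‖ R_L = 14.11 kΩ.
Loaded-divider output: V_out = 3.82 × 0.5995 = 2.290 V.
(Unloaded: V_out = x·V_DC = 2.55 V.)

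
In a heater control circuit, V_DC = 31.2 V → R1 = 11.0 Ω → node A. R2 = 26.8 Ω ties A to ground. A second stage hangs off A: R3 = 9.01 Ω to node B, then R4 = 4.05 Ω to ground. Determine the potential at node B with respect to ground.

Looking into the second stage from A: R3 + R4 = 13.06 Ω appears in parallel with R2.
Effective lower resistance at A: R2 ‖ 13.06 = 8.781 Ω.
V_A = 31.2 × 8.781/(11.0 + 8.781) = 13.85 V.
V_B = V_A × 0.3101 = 4.295 V.

V_B ≈ 4.29 V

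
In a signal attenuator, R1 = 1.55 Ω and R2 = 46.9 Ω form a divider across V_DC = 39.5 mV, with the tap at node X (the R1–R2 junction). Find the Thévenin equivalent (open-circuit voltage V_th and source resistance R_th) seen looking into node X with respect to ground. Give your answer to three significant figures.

V_th ≈ 38.2 mV, R_th ≈ 1.50 Ω

V_th is the unloaded tap voltage: V_DC · R2/(R1+R2) = 39.5 × 0.9680 = 38.24 mV.
Zeroing V_DC shorts the top of R1 to ground, so R_th = R1 ‖ R2 = 1.500 Ω.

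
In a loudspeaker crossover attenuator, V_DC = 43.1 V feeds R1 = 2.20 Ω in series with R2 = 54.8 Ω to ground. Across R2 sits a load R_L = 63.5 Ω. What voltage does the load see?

V_out ≈ 40.1 V

First combine the lower leg with the load: R2 ‖ R_L = 29.42 Ω.
Voltage divider with the loaded lower leg: V_out = 43.1 × 29.42/(2.20 + 29.42) = 43.1 × 0.9304 = 40.10 V.
(Unloaded it would be 41.4 V; the load pulls it down.)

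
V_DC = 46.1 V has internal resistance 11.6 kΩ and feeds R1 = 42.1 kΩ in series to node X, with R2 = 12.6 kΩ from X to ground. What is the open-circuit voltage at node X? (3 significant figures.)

V_th ≈ 8.76 V

R1' = 11.6 + 42.1 = 53.70 kΩ (source resistance + R1).
Open-circuit (no load on X): V_th = V_DC · R2/(R1' + R2) = 46.1 × 12.6/(53.70 + 12.6) = 8.761 V.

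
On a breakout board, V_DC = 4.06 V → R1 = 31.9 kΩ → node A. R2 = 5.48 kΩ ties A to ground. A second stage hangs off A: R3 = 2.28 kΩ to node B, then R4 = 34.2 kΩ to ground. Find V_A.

Node A sees R2 in parallel with the series input of stage 2, R3 + R4 = 36.48 kΩ.
Effective lower resistance at A: R2 ‖ 36.48 = 4.764 kΩ.
First divider: V_A = V_DC · 4.764/(31.9 + 4.764) = 0.5276 V.

V_A ≈ 0.528 V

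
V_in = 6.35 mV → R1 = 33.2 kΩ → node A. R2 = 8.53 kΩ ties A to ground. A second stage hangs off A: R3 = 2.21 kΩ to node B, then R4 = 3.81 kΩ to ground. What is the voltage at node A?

V_A ≈ 0.610 mV

The second stage (R3 + R4 = 6.020 kΩ) loads node A in parallel with R2.
Effective lower resistance at A: R2 ‖ 6.020 = 3.529 kΩ.
V_A = 6.35 × 3.529/(33.2 + 3.529) = 0.6102 mV.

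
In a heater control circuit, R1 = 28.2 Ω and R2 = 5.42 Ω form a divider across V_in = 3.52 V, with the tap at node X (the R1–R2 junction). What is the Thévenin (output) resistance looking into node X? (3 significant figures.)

Zeroing V_in shorts the top of R1 to ground, so R_th = R1 ‖ R2 = 4.546 Ω.

R_th ≈ 4.55 Ω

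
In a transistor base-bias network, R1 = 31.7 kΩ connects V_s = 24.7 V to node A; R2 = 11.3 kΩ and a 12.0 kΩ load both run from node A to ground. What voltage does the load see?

V_out ≈ 3.83 V

R2 ‖ R_L = (11.3 × 12.0)/(11.3 + 12.0) = 5.820 kΩ.
Then V_out = V_s · R2'/(R1 + R2') = 24.7 × 5.820/37.52 = 3.831 V.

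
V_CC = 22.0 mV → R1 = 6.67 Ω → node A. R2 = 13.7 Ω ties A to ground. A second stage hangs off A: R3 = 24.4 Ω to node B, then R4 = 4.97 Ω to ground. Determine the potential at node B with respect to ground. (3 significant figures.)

V_B ≈ 2.17 mV

Node A sees R2 in parallel with the series input of stage 2, R3 + R4 = 29.37 Ω.
Effective lower resistance at A: R2 ‖ 29.37 = 9.342 Ω.
V_A = 22.0 × 9.342/(6.67 + 9.342) = 12.84 mV.
Stage 2 is unloaded, so V_B = V_A · R4/(R3+R4) = 12.84 × 4.97/29.37 = 2.172 mV.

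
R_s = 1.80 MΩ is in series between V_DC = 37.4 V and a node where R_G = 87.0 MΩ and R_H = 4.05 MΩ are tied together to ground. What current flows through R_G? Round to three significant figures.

Combine the parallel branches: R_p = (1/87.0 + 1/4.05)⁻¹ = 3.870 MΩ.
V_A = 37.4 × 3.870/5.670 = 25.53 V.
I(R_G) = V_A / R_G = 25.53/87.0 = 0.2934 µA.

I ≈ 0.293 µA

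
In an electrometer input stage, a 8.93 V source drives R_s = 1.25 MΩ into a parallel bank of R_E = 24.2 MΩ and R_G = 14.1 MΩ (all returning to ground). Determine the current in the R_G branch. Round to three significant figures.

Parallel bank: R_p = 1/(1/24.2 + 1/14.1) = 8.909 MΩ.
V_A by voltage divider: V_A = 8.93 × 8.909/(1.25 + 8.909) = 7.831 V.
Branch current I = V_A/R_G = 7.831/14.1 = 0.5554 µA.

I ≈ 0.555 µA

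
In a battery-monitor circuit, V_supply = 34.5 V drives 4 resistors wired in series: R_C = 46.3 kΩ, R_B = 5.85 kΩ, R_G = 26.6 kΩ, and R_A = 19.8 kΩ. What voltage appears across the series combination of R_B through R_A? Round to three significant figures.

V ≈ 18.3 V

Series total: ΣR = 46.3 + 5.85 + 26.6 + 19.8 = 98.55 kΩ.
R_{R_B..R_A} = 5.85 + 26.6 + 19.8 = 52.25 kΩ.
Voltage divider: V = V_supply · (52.25 / 98.55) = 34.5 × 0.5302 = 18.29 V.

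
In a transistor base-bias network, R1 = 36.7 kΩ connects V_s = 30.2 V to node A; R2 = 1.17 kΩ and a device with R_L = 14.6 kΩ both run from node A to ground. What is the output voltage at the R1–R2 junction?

V_out ≈ 0.866 V

First combine the lower leg with the load: R2 ‖ R_L = 1.083 kΩ.
Then V_out = V_s · R2'/(R1 + R2') = 30.2 × 1.083/37.78 = 0.8658 V.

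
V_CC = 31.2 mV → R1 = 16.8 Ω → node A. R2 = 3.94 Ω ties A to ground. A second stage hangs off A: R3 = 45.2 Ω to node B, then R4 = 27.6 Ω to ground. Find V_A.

V_A ≈ 5.68 mV

Looking into the second stage from A: R3 + R4 = 72.80 Ω appears in parallel with R2.
R2 ‖ (R3+R4) = 3.738 Ω.
V_A = 31.2 × 3.738/(16.8 + 3.738) = 5.678 mV.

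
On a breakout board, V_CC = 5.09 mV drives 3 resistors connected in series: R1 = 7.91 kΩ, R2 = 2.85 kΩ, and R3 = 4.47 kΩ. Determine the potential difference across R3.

ΣR = 7.91 + 2.85 + 4.47 = 15.23 kΩ.
V = V_CC · R/ΣR = 5.09 × 0.2935 = 1.494 mV.

V ≈ 1.49 mV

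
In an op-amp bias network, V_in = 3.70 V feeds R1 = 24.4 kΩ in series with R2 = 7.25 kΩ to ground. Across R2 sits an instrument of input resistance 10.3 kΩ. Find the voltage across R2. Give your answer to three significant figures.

V_out ≈ 0.549 V

First combine the lower leg with the load: R2 ‖ R_L = 4.255 kΩ.
Voltage divider with the loaded lower leg: V_out = 3.70 × 4.255/(24.4 + 4.255) = 3.70 × 0.1485 = 0.5494 V.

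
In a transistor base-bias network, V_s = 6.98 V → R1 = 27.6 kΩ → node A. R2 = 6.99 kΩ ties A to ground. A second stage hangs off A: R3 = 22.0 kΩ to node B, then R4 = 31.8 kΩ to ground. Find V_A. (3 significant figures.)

Looking into the second stage from A: R3 + R4 = 53.80 kΩ appears in parallel with R2.
Effective lower resistance at A: R2 ‖ 53.80 = 6.186 kΩ.
So V_A = 6.98 × 0.1831 = 1.278 V.

V_A ≈ 1.28 V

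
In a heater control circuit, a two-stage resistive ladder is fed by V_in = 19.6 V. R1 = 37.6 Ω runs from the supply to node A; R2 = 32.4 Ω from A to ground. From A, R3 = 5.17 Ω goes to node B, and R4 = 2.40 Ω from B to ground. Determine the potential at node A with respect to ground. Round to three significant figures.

Node A sees R2 in parallel with the series input of stage 2, R3 + R4 = 7.570 Ω.
R2 ‖ (R3+R4) = 6.136 Ω.
So V_A = 19.6 × 0.1403 = 2.750 V.

V_A ≈ 2.75 V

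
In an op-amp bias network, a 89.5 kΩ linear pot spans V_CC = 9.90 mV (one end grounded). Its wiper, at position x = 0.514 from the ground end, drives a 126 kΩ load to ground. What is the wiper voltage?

V_out ≈ 4.32 mV

The pot divides into 43.50 kΩ above the wiper and 46.00 kΩ below.
R_L loads the lower segment: effective lower R = 33.70 kΩ.
V_out = 9.90 × 33.70/(43.50 + 33.70) = 4.322 mV.
(Unloaded: V_out = x·V_CC = 5.09 mV.)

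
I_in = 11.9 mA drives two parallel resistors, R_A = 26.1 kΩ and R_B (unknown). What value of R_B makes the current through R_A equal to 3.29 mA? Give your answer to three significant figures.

Two-branch current divider: I_A = I_in · R_B/(R_A + R_B).
3.29/11.9 = R_B/(R_A + R_B) → R_B = R_A · (0.2765)/(1 − 0.2765) = 26.1 × 0.3821 = 9.973 kΩ.

R_B ≈ 9.97 kΩ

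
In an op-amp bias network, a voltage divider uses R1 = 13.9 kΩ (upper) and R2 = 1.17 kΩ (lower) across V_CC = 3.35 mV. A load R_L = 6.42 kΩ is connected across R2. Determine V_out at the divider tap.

R2 ‖ R_L = (1.17 × 6.42)/(1.17 + 6.42) = 0.9896 kΩ.
Then V_out = V_CC · R2'/(R1 + R2') = 3.35 × 0.9896/14.89 = 0.2227 mV.

V_out ≈ 0.223 mV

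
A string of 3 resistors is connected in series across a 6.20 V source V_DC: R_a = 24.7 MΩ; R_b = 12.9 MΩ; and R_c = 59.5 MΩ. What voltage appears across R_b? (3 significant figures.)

V ≈ 0.824 V

Total series resistance ΣR = 24.7 + 12.9 + 59.5 = 97.10 MΩ.
By the voltage-divider rule, V = 6.20 × 12.90/97.10 = 0.8237 V.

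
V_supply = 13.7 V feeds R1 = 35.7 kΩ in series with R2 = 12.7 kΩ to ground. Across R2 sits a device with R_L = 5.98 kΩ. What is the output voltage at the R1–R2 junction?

First combine the lower leg with the load: R2 ‖ R_L = 4.066 kΩ.
Voltage divider with the loaded lower leg: V_out = 13.7 × 4.066/(35.7 + 4.066) = 13.7 × 0.1022 = 1.401 V.
(Unloaded it would be 3.59 V; the load pulls it down.)

V_out ≈ 1.40 V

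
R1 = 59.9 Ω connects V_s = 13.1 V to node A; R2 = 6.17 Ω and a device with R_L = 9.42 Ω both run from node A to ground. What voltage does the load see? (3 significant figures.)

V_out ≈ 0.768 V

The load sits in parallel with R2, giving an effective lower resistance R2' = R2·R_L/(R2+R_L) = 3.728 Ω.
Then V_out = V_s · R2'/(R1 + R2') = 13.1 × 3.728/63.63 = 0.7676 V.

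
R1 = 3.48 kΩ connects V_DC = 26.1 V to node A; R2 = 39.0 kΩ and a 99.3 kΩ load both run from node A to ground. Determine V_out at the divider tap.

First combine the lower leg with the load: R2 ‖ R_L = 28.00 kΩ.
Now apply the divider: V_out = 26.1 × 0.8895 = 23.21 V.

V_out ≈ 23.2 V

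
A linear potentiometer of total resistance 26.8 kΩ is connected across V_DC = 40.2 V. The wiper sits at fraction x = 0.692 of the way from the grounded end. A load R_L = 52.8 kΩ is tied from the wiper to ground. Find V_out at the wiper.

V_out ≈ 25.1 V

Lower segment x·R_p = 18.55 kΩ; upper segment (1−x)·R_p = 8.254 kΩ.
R_L loads the lower segment: effective lower R = 13.72 kΩ.
V_out = 40.2 × 13.72/(8.254 + 13.72) = 25.10 V.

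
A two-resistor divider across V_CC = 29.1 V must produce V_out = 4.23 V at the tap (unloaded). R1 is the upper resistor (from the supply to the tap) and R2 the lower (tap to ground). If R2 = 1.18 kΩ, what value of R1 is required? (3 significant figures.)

Required fraction k = V_out/V_CC = 0.1454.
Rearranging, R1 = R2·(1−k)/k = 1.18 × 5.879 = 6.938 kΩ.

R1 ≈ 6.94 kΩ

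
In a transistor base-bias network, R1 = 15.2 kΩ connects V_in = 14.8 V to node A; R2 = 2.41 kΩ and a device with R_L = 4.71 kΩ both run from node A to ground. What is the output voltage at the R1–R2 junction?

The load sits in parallel with R2, giving an effective lower resistance R2' = R2·R_L/(R2+R_L) = 1.594 kΩ.
Then V_out = V_in · R2'/(R1 + R2') = 14.8 × 1.594/16.79 = 1.405 V.

V_out ≈ 1.40 V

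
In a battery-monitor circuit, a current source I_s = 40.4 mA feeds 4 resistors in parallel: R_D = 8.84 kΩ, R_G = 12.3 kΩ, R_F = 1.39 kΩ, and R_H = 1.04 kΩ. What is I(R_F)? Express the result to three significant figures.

I ≈ 15.5 mA

ΣG = 1/8.84 + 1/12.3 + 1/1.39 + 1/1.04 = 1.875.
Current divider: I(R_F) = I_s · G_k/ΣG = 40.4 × (0.7194/1.875) = 40.4 × 0.3836 = 15.50 mA.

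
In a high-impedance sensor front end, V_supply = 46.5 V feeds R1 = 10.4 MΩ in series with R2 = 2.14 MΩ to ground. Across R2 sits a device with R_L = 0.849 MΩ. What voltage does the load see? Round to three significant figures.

V_out ≈ 2.57 V

R2 ‖ R_L = (2.14 × 0.849)/(2.14 + 0.849) = 0.6078 MΩ.
Voltage divider with the loaded lower leg: V_out = 46.5 × 0.6078/(10.4 + 0.6078) = 46.5 × 0.05522 = 2.568 V.
(Unloaded it would be 7.94 V; the load pulls it down.)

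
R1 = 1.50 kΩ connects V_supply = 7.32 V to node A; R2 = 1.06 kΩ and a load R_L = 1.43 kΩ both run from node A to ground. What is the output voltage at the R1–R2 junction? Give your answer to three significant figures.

R2 ‖ R_L = (1.06 × 1.43)/(1.06 + 1.43) = 0.6088 kΩ.
Then V_out = V_supply · R2'/(R1 + R2') = 7.32 × 0.6088/2.109 = 2.113 V.

V_out ≈ 2.11 V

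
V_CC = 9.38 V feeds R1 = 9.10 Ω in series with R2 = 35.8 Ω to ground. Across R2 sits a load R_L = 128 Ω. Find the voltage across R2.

V_out ≈ 7.08 V

First combine the lower leg with the load: R2 ‖ R_L = 27.98 Ω.
Voltage divider with the loaded lower leg: V_out = 9.38 × 27.98/(9.10 + 27.98) = 9.38 × 0.7546 = 7.078 V.
(Unloaded it would be 7.48 V; the load pulls it down.)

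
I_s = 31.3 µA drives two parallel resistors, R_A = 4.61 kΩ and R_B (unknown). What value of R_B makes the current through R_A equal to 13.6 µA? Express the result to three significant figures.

R_B ≈ 3.54 kΩ

In a two-way split, I_A/I_s = R_B/(R_A + R_B).
13.6/31.3 = R_B/(R_A + R_B) → R_B = R_A · (0.4345)/(1 − 0.4345) = 4.61 × 0.7684 = 3.542 kΩ.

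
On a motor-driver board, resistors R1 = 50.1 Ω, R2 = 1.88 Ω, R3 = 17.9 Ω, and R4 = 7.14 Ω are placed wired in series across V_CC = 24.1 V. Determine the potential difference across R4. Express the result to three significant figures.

Total series resistance ΣR = 50.1 + 1.88 + 17.9 + 7.14 = 77.02 Ω.
By the voltage-divider rule, V = 24.1 × 7.140/77.02 = 2.234 V.

V ≈ 2.23 V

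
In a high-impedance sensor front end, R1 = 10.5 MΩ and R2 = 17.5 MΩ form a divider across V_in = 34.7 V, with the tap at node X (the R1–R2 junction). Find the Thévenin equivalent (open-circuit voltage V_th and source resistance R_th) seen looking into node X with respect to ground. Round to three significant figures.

Open-circuit (no load on X): V_th = V_in · R2/(R1 + R2) = 34.7 × 17.5/(10.50 + 17.5) = 21.69 V.
Looking into X with the source shorted: R_th = R1·R2/(R1+R2) = 10.50 × 17.5/28.00 = 6.563 MΩ.

V_th ≈ 21.7 V, R_th ≈ 6.56 MΩ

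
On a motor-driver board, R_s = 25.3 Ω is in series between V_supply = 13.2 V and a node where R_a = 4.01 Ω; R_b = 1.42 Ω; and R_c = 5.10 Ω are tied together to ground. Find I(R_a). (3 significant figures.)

Equivalent of the parallel group: R_p = 0.8698 Ω.
Node voltage V_A = V_supply · R_p/(R_s + R_p) = 13.2 × 0.03324 = 0.4387 V.
Branch current I = V_A/R_a = 0.4387/4.01 = 0.1094 A.

I ≈ 0.109 A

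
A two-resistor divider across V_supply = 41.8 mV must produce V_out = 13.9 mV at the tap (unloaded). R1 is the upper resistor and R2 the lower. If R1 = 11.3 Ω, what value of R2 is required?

R2 ≈ 5.63 Ω

Required fraction k = V_out/V_supply = 0.3325.
Rearranging, R2 = R1·k/(1−k) = 11.3 × 0.4982 = 5.630 Ω.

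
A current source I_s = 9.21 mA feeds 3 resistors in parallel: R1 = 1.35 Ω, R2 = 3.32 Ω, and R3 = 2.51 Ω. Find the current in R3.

Conductances: ΣG = 1/1.35 + 1/3.32 + 1/2.51 = 1.440 (1/Ω).
R3 takes the fraction G_k/ΣG = 0.3984/1.440 = 0.2766, so I = 9.21 × 0.2766 = 2.548 mA.

I ≈ 2.55 mA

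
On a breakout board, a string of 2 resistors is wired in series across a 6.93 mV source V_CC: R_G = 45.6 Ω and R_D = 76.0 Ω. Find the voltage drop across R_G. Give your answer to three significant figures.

Series total: ΣR = 45.6 + 76.0 = 121.6 Ω.
By the voltage-divider rule, V = 6.93 × 45.60/121.6 = 2.599 mV.

V ≈ 2.60 mV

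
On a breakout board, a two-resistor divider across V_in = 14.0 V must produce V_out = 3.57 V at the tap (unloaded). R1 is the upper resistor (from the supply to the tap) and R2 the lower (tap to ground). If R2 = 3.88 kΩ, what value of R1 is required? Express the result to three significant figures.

V_out/V_in = R2/(R1+R2) = 0.2550.
So R1 = R2 · (V_in/V_out − 1) = 3.88 × (14.0/3.57 − 1) = 3.88 × 2.922 = 11.34 kΩ.

R1 ≈ 11.3 kΩ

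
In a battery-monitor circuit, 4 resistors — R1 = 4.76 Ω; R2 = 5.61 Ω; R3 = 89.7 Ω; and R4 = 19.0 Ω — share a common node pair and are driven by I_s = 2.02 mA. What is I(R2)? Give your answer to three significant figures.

I ≈ 0.796 mA

Conductances: ΣG = 1/4.76 + 1/5.61 + 1/89.7 + 1/19.0 = 0.4521 (1/Ω).
By the current-divider rule, I = I_s · G_k/ΣG = 2.02 × 0.3943 = 0.7964 mA.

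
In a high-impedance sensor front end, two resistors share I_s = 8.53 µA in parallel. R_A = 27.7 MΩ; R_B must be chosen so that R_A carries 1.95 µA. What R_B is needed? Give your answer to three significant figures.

R_B ≈ 8.21 MΩ

Two-branch current divider: I_A = I_s · R_B/(R_A + R_B).
With f = 0.2286, R_B = R_A · f/(1−f) = 27.7 × 0.2964 = 8.209 MΩ.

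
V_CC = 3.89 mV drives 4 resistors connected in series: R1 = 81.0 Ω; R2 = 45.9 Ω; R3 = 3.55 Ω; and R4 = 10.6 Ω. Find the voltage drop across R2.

V ≈ 1.27 mV

ΣR = 81.0 + 45.9 + 3.55 + 10.6 = 141.1 Ω.
By the voltage-divider rule, V = 3.89 × 45.90/141.1 = 1.266 mV.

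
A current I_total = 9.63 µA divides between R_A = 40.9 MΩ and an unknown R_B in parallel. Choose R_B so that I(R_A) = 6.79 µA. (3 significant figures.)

Two-branch current divider: I_A = I_total · R_B/(R_A + R_B).
6.79/9.63 = R_B/(R_A + R_B) → R_B = R_A · (0.7051)/(1 − 0.7051) = 40.9 × 2.391 = 97.79 MΩ.

R_B ≈ 97.8 MΩ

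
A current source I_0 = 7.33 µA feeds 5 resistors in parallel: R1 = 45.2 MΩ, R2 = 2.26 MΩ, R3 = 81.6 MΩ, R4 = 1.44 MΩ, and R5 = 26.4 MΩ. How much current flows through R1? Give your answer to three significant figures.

ΣG = 1/45.2 + 1/2.26 + 1/81.6 + 1/1.44 + 1/26.4 = 1.209.
By the current-divider rule, I = I_0 · G_k/ΣG = 7.33 × 0.01830 = 0.1341 µA.

I ≈ 0.134 µA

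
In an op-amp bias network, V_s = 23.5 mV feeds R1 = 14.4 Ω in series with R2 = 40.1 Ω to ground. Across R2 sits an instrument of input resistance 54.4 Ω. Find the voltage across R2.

V_out ≈ 14.5 mV

R2 ‖ R_L = (40.1 × 54.4)/(40.1 + 54.4) = 23.08 Ω.
Now apply the divider: V_out = 23.5 × 0.6158 = 14.47 mV.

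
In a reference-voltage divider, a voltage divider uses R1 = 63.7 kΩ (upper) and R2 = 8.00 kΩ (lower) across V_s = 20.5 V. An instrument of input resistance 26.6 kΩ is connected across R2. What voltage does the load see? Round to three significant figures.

V_out ≈ 1.81 V

The load sits in parallel with R2, giving an effective lower resistance R2' = R2·R_L/(R2+R_L) = 6.150 kΩ.
Voltage divider with the loaded lower leg: V_out = 20.5 × 6.150/(63.7 + 6.150) = 20.5 × 0.08805 = 1.805 V.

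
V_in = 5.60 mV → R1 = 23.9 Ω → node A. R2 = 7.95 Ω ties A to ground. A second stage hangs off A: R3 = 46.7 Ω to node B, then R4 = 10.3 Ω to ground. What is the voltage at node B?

The second stage (R3 + R4 = 57.00 Ω) loads node A in parallel with R2.
Effective lower resistance at A: R2 ‖ 57.00 = 6.977 Ω.
First divider: V_A = V_in · 6.977/(23.9 + 6.977) = 1.265 mV.
V_B = V_A × 0.1807 = 0.2287 mV.

V_B ≈ 0.229 mV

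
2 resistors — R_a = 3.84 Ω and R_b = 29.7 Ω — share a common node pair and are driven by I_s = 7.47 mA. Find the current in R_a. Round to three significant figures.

Two-branch current divider: I_k = I_s · R_other/(R_1 + R_2).
So I = 7.47 × 29.7/33.54 = 6.615 mA.

I ≈ 6.61 mA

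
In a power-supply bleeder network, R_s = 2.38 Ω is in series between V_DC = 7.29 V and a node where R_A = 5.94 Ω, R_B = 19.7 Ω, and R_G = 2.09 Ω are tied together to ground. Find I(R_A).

I ≈ 0.461 A

Equivalent of the parallel group: R_p = 1.434 Ω.
V_A = 7.29 × 1.434/3.814 = 2.740 V.
Branch current I = V_A/R_A = 2.740/5.94 = 0.4613 A.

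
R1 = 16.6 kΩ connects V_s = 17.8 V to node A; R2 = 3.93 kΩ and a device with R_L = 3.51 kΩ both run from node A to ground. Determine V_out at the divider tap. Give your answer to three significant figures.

V_out ≈ 1.79 V

The load sits in parallel with R2, giving an effective lower resistance R2' = R2·R_L/(R2+R_L) = 1.854 kΩ.
Voltage divider with the loaded lower leg: V_out = 17.8 × 1.854/(16.6 + 1.854) = 17.8 × 0.1005 = 1.788 V.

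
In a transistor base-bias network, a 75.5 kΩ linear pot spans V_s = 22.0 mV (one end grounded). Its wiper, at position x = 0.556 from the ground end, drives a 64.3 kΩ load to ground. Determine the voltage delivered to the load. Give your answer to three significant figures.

The pot divides into 33.52 kΩ above the wiper and 41.98 kΩ below.
R_L loads the lower segment: effective lower R = 25.40 kΩ.
Loaded-divider output: V_out = 22.0 × 0.4311 = 9.483 mV.

V_out ≈ 9.48 mV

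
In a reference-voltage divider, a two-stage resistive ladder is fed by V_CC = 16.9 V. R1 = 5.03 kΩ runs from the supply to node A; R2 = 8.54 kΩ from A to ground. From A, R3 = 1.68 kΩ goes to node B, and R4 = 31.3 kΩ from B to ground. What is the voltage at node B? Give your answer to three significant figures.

Node A sees R2 in parallel with the series input of stage 2, R3 + R4 = 32.98 kΩ.
Effective lower resistance at A: R2 ‖ 32.98 = 6.783 kΩ.
V_A = 16.9 × 6.783/(5.03 + 6.783) = 9.704 V.
V_B = V_A × 0.9491 = 9.210 V.

V_B ≈ 9.21 V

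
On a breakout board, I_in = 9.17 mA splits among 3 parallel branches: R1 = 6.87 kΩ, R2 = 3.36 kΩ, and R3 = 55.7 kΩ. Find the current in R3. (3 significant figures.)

I ≈ 0.357 mA

Total conductance ΣG = 1/6.87 + 1/3.36 + 1/55.7 = 0.4611 (units of 1/kΩ).
Current divider: I(R3) = I_in · G_k/ΣG = 9.17 × (0.01795/0.4611) = 9.17 × 0.03893 = 0.3570 mA.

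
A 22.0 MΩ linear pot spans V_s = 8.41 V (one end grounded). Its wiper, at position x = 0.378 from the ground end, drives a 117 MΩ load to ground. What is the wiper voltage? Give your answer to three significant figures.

V_out ≈ 3.04 V

Split the track: R_lower = x·R_p = 8.316 MΩ, R_upper = (1−x)·R_p = 13.68 MΩ.
R_L loads the lower segment: effective lower R = 7.764 MΩ.
Then V_out = V_s · 7.764/(13.68 + 7.764) = 3.044 V.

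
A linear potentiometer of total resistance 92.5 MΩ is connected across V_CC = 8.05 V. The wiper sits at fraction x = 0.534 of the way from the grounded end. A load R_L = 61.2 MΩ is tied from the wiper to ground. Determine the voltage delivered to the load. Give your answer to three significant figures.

V_out ≈ 3.12 V

The pot divides into 43.10 MΩ above the wiper and 49.40 MΩ below.
R_L loads the lower segment: effective lower R = 27.33 MΩ.
Loaded-divider output: V_out = 8.05 × 0.3880 = 3.124 V.
(Unloaded: V_out = x·V_CC = 4.30 V.)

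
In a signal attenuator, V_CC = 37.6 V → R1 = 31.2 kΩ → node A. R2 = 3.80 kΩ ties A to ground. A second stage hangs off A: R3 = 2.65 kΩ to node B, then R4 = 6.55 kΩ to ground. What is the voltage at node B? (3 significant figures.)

V_B ≈ 2.12 V

The second stage (R3 + R4 = 9.200 kΩ) loads node A in parallel with R2.
Effective lower resistance at A: R2 ‖ 9.200 = 2.689 kΩ.
V_A = 37.6 × 2.689/(31.2 + 2.689) = 2.984 V.
V_B = V_A × 0.7120 = 2.124 V.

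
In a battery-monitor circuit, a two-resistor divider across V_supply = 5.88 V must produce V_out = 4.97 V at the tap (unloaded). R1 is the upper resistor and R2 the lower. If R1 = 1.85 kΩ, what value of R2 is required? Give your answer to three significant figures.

R2 ≈ 10.1 kΩ

Required fraction k = V_out/V_supply = 0.8452.
So R2 = R1 · V_out/(V_supply − V_out) = 1.85 × 4.97/(5.88 − 4.97) = 1.85 × 5.462 = 10.10 kΩ.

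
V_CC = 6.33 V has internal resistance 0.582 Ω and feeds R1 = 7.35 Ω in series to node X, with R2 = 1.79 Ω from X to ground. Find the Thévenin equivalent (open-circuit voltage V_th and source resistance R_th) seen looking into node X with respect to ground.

R1' = 0.582 + 7.35 = 7.932 Ω (source resistance + R1).
Open-circuit (no load on X): V_th = V_CC · R2/(R1' + R2) = 6.33 × 1.79/(7.932 + 1.79) = 1.165 V.
Looking into X with the source shorted: R_th = R1'·R2/(R1'+R2) = 7.932 × 1.79/9.722 = 1.460 Ω.

V_th ≈ 1.17 V, R_th ≈ 1.46 Ω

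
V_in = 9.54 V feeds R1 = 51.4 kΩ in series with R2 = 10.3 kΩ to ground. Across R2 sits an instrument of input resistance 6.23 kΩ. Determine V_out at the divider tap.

First combine the lower leg with the load: R2 ‖ R_L = 3.882 kΩ.
Then V_out = V_in · R2'/(R1 + R2') = 9.54 × 3.882/55.28 = 0.6699 V.

V_out ≈ 0.670 V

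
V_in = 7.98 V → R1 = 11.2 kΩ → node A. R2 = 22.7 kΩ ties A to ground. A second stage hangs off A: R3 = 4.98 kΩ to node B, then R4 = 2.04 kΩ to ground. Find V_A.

Node A sees R2 in parallel with the series input of stage 2, R3 + R4 = 7.020 kΩ.
R2 ‖ (R3+R4) = 5.362 kΩ.
First divider: V_A = V_in · 5.362/(11.2 + 5.362) = 2.583 V.

V_A ≈ 2.58 V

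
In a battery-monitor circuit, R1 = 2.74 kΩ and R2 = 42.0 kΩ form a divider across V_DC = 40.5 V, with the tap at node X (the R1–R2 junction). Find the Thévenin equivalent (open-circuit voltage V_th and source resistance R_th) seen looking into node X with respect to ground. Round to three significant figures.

V_th ≈ 38.0 V, R_th ≈ 2.57 kΩ

With X open, the divider is unloaded: V_th = 40.5 × 42.0/44.74 = 38.02 V.
Looking into X with the source shorted: R_th = R1·R2/(R1+R2) = 2.740 × 42.0/44.74 = 2.572 kΩ.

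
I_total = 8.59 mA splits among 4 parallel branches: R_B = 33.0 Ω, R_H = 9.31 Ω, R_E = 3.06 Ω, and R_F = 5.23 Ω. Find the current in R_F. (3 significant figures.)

I ≈ 2.50 mA

Total conductance ΣG = 1/33.0 + 1/9.31 + 1/3.06 + 1/5.23 = 0.6557 (units of 1/Ω).
By the current-divider rule, I = I_total · G_k/ΣG = 8.59 × 0.2916 = 2.505 mA.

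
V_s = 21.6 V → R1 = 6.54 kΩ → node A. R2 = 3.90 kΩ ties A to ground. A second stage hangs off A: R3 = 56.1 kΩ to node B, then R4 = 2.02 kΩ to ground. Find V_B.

V_B ≈ 0.269 V

Looking into the second stage from A: R3 + R4 = 58.12 kΩ appears in parallel with R2.
Effective lower resistance at A: R2 ‖ 58.12 = 3.655 kΩ.
First divider: V_A = V_s · 3.655/(6.54 + 3.655) = 7.743 V.
Then the unloaded second divider: V_B = V_A × R4/(R3+R4) = 7.743 × 0.03476 = 0.2691 V.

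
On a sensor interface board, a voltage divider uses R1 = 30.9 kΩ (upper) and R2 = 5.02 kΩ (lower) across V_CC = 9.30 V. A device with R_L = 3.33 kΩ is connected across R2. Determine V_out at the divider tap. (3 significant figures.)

The load sits in parallel with R2, giving an effective lower resistance R2' = R2·R_L/(R2+R_L) = 2.002 kΩ.
Voltage divider with the loaded lower leg: V_out = 9.30 × 2.002/(30.9 + 2.002) = 9.30 × 0.06085 = 0.5659 V.
(Unloaded it would be 1.30 V; the load pulls it down.)

V_out ≈ 0.566 V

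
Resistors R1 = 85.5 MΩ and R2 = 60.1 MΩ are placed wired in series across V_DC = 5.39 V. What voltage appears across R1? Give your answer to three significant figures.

V ≈ 3.17 V

Series total: ΣR = 85.5 + 60.1 = 145.6 MΩ.
Voltage divider: V = V_DC · (85.50 / 145.6) = 5.39 × 0.5872 = 3.165 V.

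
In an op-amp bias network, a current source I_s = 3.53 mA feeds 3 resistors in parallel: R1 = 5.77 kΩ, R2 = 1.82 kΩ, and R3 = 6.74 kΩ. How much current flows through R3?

I ≈ 0.601 mA

Total conductance ΣG = 1/5.77 + 1/1.82 + 1/6.74 = 0.8711 (units of 1/kΩ).
R3 takes the fraction G_k/ΣG = 0.1484/0.8711 = 0.1703, so I = 3.53 × 0.1703 = 0.6012 mA.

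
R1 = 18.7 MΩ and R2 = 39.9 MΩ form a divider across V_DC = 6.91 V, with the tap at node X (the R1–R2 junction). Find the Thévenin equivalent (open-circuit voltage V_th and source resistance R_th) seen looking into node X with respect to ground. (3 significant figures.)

Open-circuit (no load on X): V_th = V_DC · R2/(R1 + R2) = 6.91 × 39.9/(18.70 + 39.9) = 4.705 V.
With V_DC suppressed (replaced by a short), R_th = R1 ‖ R2 = (18.70 × 39.9)/(18.70 + 39.9) = 12.73 MΩ.

V_th ≈ 4.70 V, R_th ≈ 12.7 MΩ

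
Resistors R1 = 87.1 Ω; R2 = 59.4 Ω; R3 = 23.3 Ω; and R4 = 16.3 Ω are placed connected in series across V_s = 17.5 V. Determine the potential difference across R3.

Series total: ΣR = 87.1 + 59.4 + 23.3 + 16.3 = 186.1 Ω.
By the voltage-divider rule, V = 17.5 × 23.30/186.1 = 2.191 V.

V ≈ 2.19 V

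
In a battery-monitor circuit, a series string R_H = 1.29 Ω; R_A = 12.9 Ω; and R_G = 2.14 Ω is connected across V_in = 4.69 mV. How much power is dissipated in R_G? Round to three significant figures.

Series current I = V_in/ΣR = 4.69/16.33 = 0.2872 mA.
P = I²R = 0.08248 × 2.14 = 0.1765 µW.

P ≈ 0.177 µW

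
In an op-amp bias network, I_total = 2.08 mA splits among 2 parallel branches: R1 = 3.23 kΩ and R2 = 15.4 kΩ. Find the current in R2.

I ≈ 0.361 mA

For two parallel branches, I_k = I_total · (other R)/(sum of R).
So I = 2.08 × 3.23/18.63 = 0.3606 mA.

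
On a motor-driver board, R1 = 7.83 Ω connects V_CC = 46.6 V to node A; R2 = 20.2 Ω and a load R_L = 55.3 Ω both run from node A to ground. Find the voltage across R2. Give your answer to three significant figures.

V_out ≈ 30.5 V

The load sits in parallel with R2, giving an effective lower resistance R2' = R2·R_L/(R2+R_L) = 14.80 Ω.
Now apply the divider: V_out = 46.6 × 0.6539 = 30.47 V.
(Unloaded it would be 33.6 V; the load pulls it down.)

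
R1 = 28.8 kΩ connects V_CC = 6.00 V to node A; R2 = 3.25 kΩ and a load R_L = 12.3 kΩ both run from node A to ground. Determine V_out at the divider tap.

V_out ≈ 0.492 V

First combine the lower leg with the load: R2 ‖ R_L = 2.571 kΩ.
Then V_out = V_CC · R2'/(R1 + R2') = 6.00 × 2.571/31.37 = 0.4917 V.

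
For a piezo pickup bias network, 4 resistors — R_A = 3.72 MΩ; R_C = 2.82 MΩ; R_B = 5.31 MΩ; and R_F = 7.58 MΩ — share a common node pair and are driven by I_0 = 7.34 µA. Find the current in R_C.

ΣG = 1/3.72 + 1/2.82 + 1/5.31 + 1/7.58 = 0.9437.
By the current-divider rule, I = I_0 · G_k/ΣG = 7.34 × 0.3758 = 2.758 µA.

I ≈ 2.76 µA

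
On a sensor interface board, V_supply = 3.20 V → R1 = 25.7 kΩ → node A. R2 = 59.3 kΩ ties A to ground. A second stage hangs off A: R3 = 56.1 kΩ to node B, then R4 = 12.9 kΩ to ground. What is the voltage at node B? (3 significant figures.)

Node A sees R2 in parallel with the series input of stage 2, R3 + R4 = 69.00 kΩ.
R2 ‖ (R3+R4) = 31.89 kΩ.
First divider: V_A = V_supply · 31.89/(25.7 + 31.89) = 1.772 V.
Stage 2 is unloaded, so V_B = V_A · R4/(R3+R4) = 1.772 × 12.9/69.00 = 0.3313 V.

V_B ≈ 0.331 V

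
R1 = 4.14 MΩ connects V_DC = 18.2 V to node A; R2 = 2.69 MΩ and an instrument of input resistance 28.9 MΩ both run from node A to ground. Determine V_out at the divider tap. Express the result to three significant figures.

The load sits in parallel with R2, giving an effective lower resistance R2' = R2·R_L/(R2+R_L) = 2.461 MΩ.
Then V_out = V_DC · R2'/(R1 + R2') = 18.2 × 2.461/6.601 = 6.785 V.
(Unloaded it would be 7.17 V; the load pulls it down.)

V_out ≈ 6.79 V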